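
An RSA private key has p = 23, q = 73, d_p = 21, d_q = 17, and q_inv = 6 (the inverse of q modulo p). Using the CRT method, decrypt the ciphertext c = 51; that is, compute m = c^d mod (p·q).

m₁ = c^(d_p) mod p: c ≡ 5 (mod 23), and 5^21 mod 23 = 14.
m₂ = c^(d_q) mod q: c ≡ 51 (mod 73), and 51^17 mod 73 = 51.
h = q_inv·(m₁ − m₂) mod p = 6·(14 − 51) mod 23 = 8.
m = m₂ + h·q = 51 + 8·73 = 635.

635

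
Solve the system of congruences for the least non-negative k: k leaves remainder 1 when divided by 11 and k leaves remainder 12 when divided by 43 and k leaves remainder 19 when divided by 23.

9472

From k ≡ 1 (mod 11) write k = 1 + 11t. Substituting into k ≡ 12 (mod 43) gives 11t ≡ 11 (mod 43), and since 11⁻¹ ≡ 4 (mod 43), t ≡ 1. Hence k ≡ 1 + 11·1 = 12 (mod 473).
From k ≡ 12 (mod 473) write k = 12 + 473t. Substituting into k ≡ 19 (mod 23) gives 473t ≡ 7 (mod 23), and since 13⁻¹ ≡ 16 (mod 23), t ≡ 20. Hence k ≡ 12 + 473·20 = 9472 (mod 10879).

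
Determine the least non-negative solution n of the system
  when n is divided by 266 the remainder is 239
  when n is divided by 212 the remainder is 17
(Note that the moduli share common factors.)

11677

gcd(266, 212) = 2 and 2 | (17 − 239), so the pair is consistent; merging gives n ≡ 11677 (mod 28196), where 28196 = lcm(266, 212).
The solution is unique modulo lcm(266, 212) = 28196.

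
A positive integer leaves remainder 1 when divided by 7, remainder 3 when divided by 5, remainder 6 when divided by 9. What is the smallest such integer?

78

From t ≡ 1 (mod 7) write t = 1 + 7s. Substituting into t ≡ 3 (mod 5) gives 7s ≡ 2 (mod 5), and since 2⁻¹ ≡ 3 (mod 5), s ≡ 1. Hence t ≡ 1 + 7·1 = 8 (mod 35).
From t ≡ 8 (mod 35) write t = 8 + 35s. Substituting into t ≡ 6 (mod 9) gives 35s ≡ 7 (mod 9), and since 8⁻¹ ≡ 8 (mod 9), s ≡ 2. Hence t ≡ 8 + 35·2 = 78 (mod 315).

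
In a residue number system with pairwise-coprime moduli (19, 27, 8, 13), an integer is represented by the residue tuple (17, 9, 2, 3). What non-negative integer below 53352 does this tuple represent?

The moduli are pairwise coprime; N = 19·27·8·13 = 53352.
N/19 = 2808; 2808 ≡ 15 (mod 19); 15·14 ≡ 1, so inverse 14.
N/27 = 1976; 1976 ≡ 5 (mod 27); 5·11 ≡ 1, so inverse 11.
N/8 = 6669; 6669 ≡ 5 (mod 8); 5·5 ≡ 1, so inverse 5.
N/13 = 4104; 4104 ≡ 9 (mod 13); 9·3 ≡ 1, so inverse 3.
x ≡ 17·2808·14 + 9·1976·11 + 2·6669·5 + 3·4104·3 = 967554.
967554 mod 53352 = 7218.

7218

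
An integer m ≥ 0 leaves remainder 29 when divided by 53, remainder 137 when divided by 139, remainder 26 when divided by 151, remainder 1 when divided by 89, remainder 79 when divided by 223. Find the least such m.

5599578024

The moduli are pairwise coprime; N = 53·139·151·89·223 = 22078140199.
N/53 = 416568683; 416568683 ≡ 25 (mod 53); 25·17 ≡ 1, so inverse 17.
N/139 = 158835541; 158835541 ≡ 102 (mod 139); 102·15 ≡ 1, so inverse 15.
N/151 = 146212849; 146212849 ≡ 2 (mod 151); 2·76 ≡ 1, so inverse 76.
N/89 = 248068991; 248068991 ≡ 3 (mod 89); 3·30 ≡ 1, so inverse 30.
N/223 = 99005113; 99005113 ≡ 26 (mod 223); 26·163 ≡ 1, so inverse 163.
m ≡ 29·416568683·17 + 137·158835541·15 + 26·146212849·76 + 1·248068991·30 + 79·99005113·163 = 2103022896929.
2103022896929 mod 22078140199 = 5599578024.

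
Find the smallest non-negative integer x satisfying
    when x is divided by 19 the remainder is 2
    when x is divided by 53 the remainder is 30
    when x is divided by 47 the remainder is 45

1408

The moduli are pairwise coprime; N = 19·53·47 = 47329.
N/19 = 2491; 2491 ≡ 2 (mod 19); 2·10 ≡ 1, so inverse 10.
N/53 = 893; 893 ≡ 45 (mod 53); 45·33 ≡ 1, so inverse 33.
N/47 = 1007; 1007 ≡ 20 (mod 47); 20·40 ≡ 1, so inverse 40.
x ≡ 2·2491·10 + 30·893·33 + 45·1007·40 = 2746490.
2746490 mod 47329 = 1408.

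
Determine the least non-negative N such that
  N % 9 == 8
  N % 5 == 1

26

Combine the congruences pairwise.
From N ≡ 8 (mod 9) write N = 8 + 9t. Substituting into N ≡ 1 (mod 5) gives 9t ≡ 3 (mod 5), and since 4⁻¹ ≡ 4 (mod 5), t ≡ 2. Hence N ≡ 8 + 9·2 = 26 (mod 45).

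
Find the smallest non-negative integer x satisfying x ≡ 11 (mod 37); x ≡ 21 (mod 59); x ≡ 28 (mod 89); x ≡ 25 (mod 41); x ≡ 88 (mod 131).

167589698

From x ≡ 11 (mod 37) write x = 11 + 37t. Substituting into x ≡ 21 (mod 59) gives 37t ≡ 10 (mod 59), and since 37⁻¹ ≡ 8 (mod 59), t ≡ 21. Hence x ≡ 11 + 37·21 = 788 (mod 2183).
From x ≡ 788 (mod 2183) write x = 788 + 2183t. Substituting into x ≡ 28 (mod 89) gives 2183t ≡ 41 (mod 89), and since 47⁻¹ ≡ 36 (mod 89), t ≡ 52. Hence x ≡ 788 + 2183·52 = 114304 (mod 194287).
From x ≡ 114304 (mod 194287) write x = 114304 + 194287t. Substituting into x ≡ 25 (mod 41) gives 194287t ≡ 29 (mod 41), and since 29⁻¹ ≡ 17 (mod 41), t ≡ 1. Hence x ≡ 114304 + 194287·1 = 308591 (mod 7965767).
From x ≡ 308591 (mod 7965767) write x = 308591 + 7965767t. Substituting into x ≡ 88 (mod 131) gives 7965767t ≡ 2 (mod 131), and since 50⁻¹ ≡ 76 (mod 131), t ≡ 21. Hence x ≡ 308591 + 7965767·21 = 167589698 (mod 1043515477).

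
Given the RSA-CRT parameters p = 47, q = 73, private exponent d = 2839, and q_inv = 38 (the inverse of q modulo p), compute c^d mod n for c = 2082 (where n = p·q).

d_p = d mod (p−1) = 2839 mod 46 = 33; d_q = d mod (q−1) = 31.
m₁ = c^(d_p) mod p: c ≡ 14 (mod 47), and 14^33 mod 47 = 9.
m₂ = c^(d_q) mod q: c ≡ 38 (mod 73), and 38^31 mod 73 = 50.
h = q_inv·(m₁ − m₂) mod p = 38·(9 − 50) mod 47 = 40.
m = m₂ + h·q = 50 + 40·73 = 2970.

2970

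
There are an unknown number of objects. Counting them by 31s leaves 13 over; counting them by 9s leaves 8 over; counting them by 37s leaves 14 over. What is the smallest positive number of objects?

4787

Combine the congruences pairwise.
From N ≡ 13 (mod 31) write N = 13 + 31t. Substituting into N ≡ 8 (mod 9) gives 31t ≡ 4 (mod 9), and since 4⁻¹ ≡ 7 (mod 9), t ≡ 1. Hence N ≡ 13 + 31·1 = 44 (mod 279).
From N ≡ 44 (mod 279) write N = 44 + 279t. Substituting into N ≡ 14 (mod 37) gives 279t ≡ 7 (mod 37), and since 20⁻¹ ≡ 13 (mod 37), t ≡ 17. Hence N ≡ 44 + 279·17 = 4787 (mod 10323).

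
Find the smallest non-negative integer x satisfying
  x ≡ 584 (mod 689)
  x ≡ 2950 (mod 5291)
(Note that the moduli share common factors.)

241045

gcd(689, 5291) = 13 and 13 | (2950 − 584), so the pair is consistent; merging gives x ≡ 241045 (mod 280423), where 280423 = lcm(689, 5291).
The solution is unique modulo lcm(689, 5291) = 280423.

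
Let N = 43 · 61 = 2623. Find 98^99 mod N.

948

Mod 43: 98 ≡ 12; by Fermat, exponent reduces to 99 mod 42 = 15; 12^15 ≡ 2 (mod 43).
Mod 61: 98 ≡ 37; by Fermat, exponent reduces to 99 mod 60 = 39; 37^39 ≡ 33 (mod 61).
Combine by CRT: x ≡ 2 (mod 43), x ≡ 33 (mod 61) ⇒ x ≡ 948 (mod 2623).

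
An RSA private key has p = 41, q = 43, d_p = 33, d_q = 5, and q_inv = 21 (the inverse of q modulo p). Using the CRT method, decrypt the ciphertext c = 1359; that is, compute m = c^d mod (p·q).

m₁ = c^(d_p) mod p: c ≡ 6 (mod 41), and 6^33 mod 41 = 17.
m₂ = c^(d_q) mod q: c ≡ 26 (mod 43), and 26^5 mod 43 = 3.
h = q_inv·(m₁ − m₂) mod p = 21·(17 − 3) mod 41 = 7.
m = m₂ + h·q = 3 + 7·43 = 304.

304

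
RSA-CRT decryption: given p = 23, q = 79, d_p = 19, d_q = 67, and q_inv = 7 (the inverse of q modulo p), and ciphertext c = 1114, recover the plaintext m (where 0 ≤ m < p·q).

1723

m₁ = c^(d_p) mod p: c ≡ 10 (mod 23), and 10^19 mod 23 = 21.
m₂ = c^(d_q) mod q: c ≡ 8 (mod 79), and 8^67 mod 79 = 64.
h = q_inv·(m₁ − m₂) mod p = 7·(21 − 64) mod 23 = 21.
m = m₂ + h·q = 64 + 21·79 = 1723.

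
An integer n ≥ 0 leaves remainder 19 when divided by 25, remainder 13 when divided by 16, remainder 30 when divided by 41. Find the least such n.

The moduli are pairwise coprime; M = 25·16·41 = 16400.
M/25 = 656; 656 ≡ 6 (mod 25); 6·21 ≡ 1, so inverse 21.
M/16 = 1025; 1025 ≡ 1 (mod 16), inverse 1.
M/41 = 400; 400 ≡ 31 (mod 41); 31·4 ≡ 1, so inverse 4.
n ≡ 19·656·21 + 13·1025·1 + 30·400·4 = 323069.
323069 mod 16400 = 11469.

11469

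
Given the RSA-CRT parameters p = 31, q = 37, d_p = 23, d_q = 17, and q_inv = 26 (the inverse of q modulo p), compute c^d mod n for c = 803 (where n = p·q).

m₁ = c^(d_p) mod p: c ≡ 28 (mod 31), and 28^23 mod 31 = 20.
m₂ = c^(d_q) mod q: c ≡ 26 (mod 37), and 26^17 mod 37 = 10.
h = q_inv·(m₁ − m₂) mod p = 26·(20 − 10) mod 31 = 12.
m = m₂ + h·q = 10 + 12·37 = 454.

454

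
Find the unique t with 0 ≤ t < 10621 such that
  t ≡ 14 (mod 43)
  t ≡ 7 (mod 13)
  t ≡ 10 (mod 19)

2594

The moduli are pairwise coprime; N = 43·13·19 = 10621.
N/43 = 247; 247 ≡ 32 (mod 43); 32·39 ≡ 1, so inverse 39.
N/13 = 817; 817 ≡ 11 (mod 13); 11·6 ≡ 1, so inverse 6.
N/19 = 559; 559 ≡ 8 (mod 19); 8·12 ≡ 1, so inverse 12.
t ≡ 14·247·39 + 7·817·6 + 10·559·12 = 236256.
236256 mod 10621 = 2594.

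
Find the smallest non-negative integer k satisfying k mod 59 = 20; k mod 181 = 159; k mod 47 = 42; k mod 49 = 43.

4791410

The moduli are pairwise coprime; N = 59·181·47·49 = 24593737.
N/59 = 416843; 416843 ≡ 8 (mod 59); 8·37 ≡ 1, so inverse 37.
N/181 = 135877; 135877 ≡ 127 (mod 181); 127·124 ≡ 1, so inverse 124.
N/47 = 523271; 523271 ≡ 20 (mod 47); 20·40 ≡ 1, so inverse 40.
N/49 = 501913; 501913 ≡ 6 (mod 49); 6·41 ≡ 1, so inverse 41.
k ≡ 20·416843·37 + 159·135877·124 + 42·523271·40 + 43·501913·41 = 4751382651.
4751382651 mod 24593737 = 4791410.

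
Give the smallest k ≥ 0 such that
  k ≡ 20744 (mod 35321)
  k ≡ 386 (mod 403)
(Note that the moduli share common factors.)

868448

Combine the congruences pairwise.
gcd(35321, 403) = 13 and 13 | (386 − 20744), so the pair is consistent; merging gives k ≡ 868448 (mod 1094951), where 1094951 = lcm(35321, 403).
The solution is unique modulo lcm(35321, 403) = 1094951.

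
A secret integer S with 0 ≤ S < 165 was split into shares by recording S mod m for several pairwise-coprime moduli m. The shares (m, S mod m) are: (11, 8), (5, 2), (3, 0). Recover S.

162

From S ≡ 8 (mod 11) write S = 8 + 11t. Substituting into S ≡ 2 (mod 5) gives 11t ≡ 4 (mod 5), and since 1⁻¹ ≡ 1 (mod 5), t ≡ 4. Hence S ≡ 8 + 11·4 = 52 (mod 55).
From S ≡ 52 (mod 55) write S = 52 + 55t. Substituting into S ≡ 0 (mod 3) gives 55t ≡ 2 (mod 3), and since 1⁻¹ ≡ 1 (mod 3), t ≡ 2. Hence S ≡ 52 + 55·2 = 162 (mod 165).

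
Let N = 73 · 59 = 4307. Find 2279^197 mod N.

3828

Mod 73: 2279 ≡ 16; by Fermat, exponent reduces to 197 mod 72 = 53; 16^53 ≡ 32 (mod 73).
Mod 59: 2279 ≡ 37; by Fermat, exponent reduces to 197 mod 58 = 23; 37^23 ≡ 52 (mod 59).
Combine by CRT: x ≡ 32 (mod 73), x ≡ 52 (mod 59) ⇒ x ≡ 3828 (mod 4307).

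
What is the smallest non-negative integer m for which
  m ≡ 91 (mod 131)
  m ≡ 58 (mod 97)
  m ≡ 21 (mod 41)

From m ≡ 91 (mod 131) write m = 91 + 131t. Substituting into m ≡ 58 (mod 97) gives 131t ≡ 64 (mod 97), and since 34⁻¹ ≡ 20 (mod 97), t ≡ 19. Hence m ≡ 91 + 131·19 = 2580 (mod 12707).
From m ≡ 2580 (mod 12707) write m = 2580 + 12707t. Substituting into m ≡ 21 (mod 41) gives 12707t ≡ 24 (mod 41), and since 38⁻¹ ≡ 27 (mod 41), t ≡ 33. Hence m ≡ 2580 + 12707·33 = 421911 (mod 520987).

421911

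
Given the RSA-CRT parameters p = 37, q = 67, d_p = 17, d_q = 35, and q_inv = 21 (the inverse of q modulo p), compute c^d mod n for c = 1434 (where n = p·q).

m₁ = c^(d_p) mod p: c ≡ 28 (mod 37), and 28^17 mod 37 = 4.
m₂ = c^(d_q) mod q: c ≡ 27 (mod 67), and 27^35 mod 67 = 8.
h = q_inv·(m₁ − m₂) mod p = 21·(4 − 8) mod 37 = 27.
m = m₂ + h·q = 8 + 27·67 = 1817.

1817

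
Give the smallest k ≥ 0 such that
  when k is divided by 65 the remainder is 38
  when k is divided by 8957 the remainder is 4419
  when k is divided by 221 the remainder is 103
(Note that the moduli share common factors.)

604538

gcd(65, 8957) = 13 and 13 | (4419 − 38), so the pair is consistent; merging gives k ≡ 22333 (mod 44785), where 44785 = lcm(65, 8957).
gcd(44785, 221) = 13 and 13 | (103 − 22333), so the pair is consistent; merging gives k ≡ 604538 (mod 761345), where 761345 = lcm(44785, 221).
The solution is unique modulo lcm(65, 8957, 221) = 761345.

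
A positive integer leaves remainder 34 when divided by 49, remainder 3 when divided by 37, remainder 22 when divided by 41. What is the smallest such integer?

The moduli are pairwise coprime; N = 49·37·41 = 74333.
N/49 = 1517; 1517 ≡ 47 (mod 49); 47·24 ≡ 1, so inverse 24.
N/37 = 2009; 2009 ≡ 11 (mod 37); 11·27 ≡ 1, so inverse 27.
N/41 = 1813; 1813 ≡ 9 (mod 41); 9·32 ≡ 1, so inverse 32.
a ≡ 34·1517·24 + 3·2009·27 + 22·1813·32 = 2676953.
2676953 mod 74333 = 965.

965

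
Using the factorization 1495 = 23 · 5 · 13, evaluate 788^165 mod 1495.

1243

Mod 23: 788 ≡ 6; by Fermat, exponent reduces to 165 mod 22 = 11; 6^11 ≡ 1 (mod 23).
Mod 5: 788 ≡ 3; by Fermat, exponent reduces to 165 mod 4 = 1; 3^1 ≡ 3 (mod 5).
Mod 13: 788 ≡ 8; by Fermat, exponent reduces to 165 mod 12 = 9; 8^9 ≡ 8 (mod 13).
Combine by CRT: x ≡ 1 (mod 23), x ≡ 3 (mod 5), x ≡ 8 (mod 13) ⇒ x ≡ 1243 (mod 1495).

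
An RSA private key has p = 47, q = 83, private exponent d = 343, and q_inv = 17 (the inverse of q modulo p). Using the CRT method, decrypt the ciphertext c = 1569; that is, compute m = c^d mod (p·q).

d_p = d mod (p−1) = 343 mod 46 = 21; d_q = d mod (q−1) = 15.
m₁ = c^(d_p) mod p: c ≡ 18 (mod 47), and 18^21 mod 47 = 28.
m₂ = c^(d_q) mod q: c ≡ 75 (mod 83), and 75^15 mod 83 = 16.
h = q_inv·(m₁ − m₂) mod p = 17·(28 − 16) mod 47 = 16.
m = m₂ + h·q = 16 + 16·83 = 1344.

1344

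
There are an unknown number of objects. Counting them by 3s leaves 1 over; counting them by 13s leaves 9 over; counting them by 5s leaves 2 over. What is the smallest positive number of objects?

22

The moduli are pairwise coprime; M = 3·13·5 = 195.
M/3 = 65; 65 ≡ 2 (mod 3); 2·2 ≡ 1, so inverse 2.
M/13 = 15; 15 ≡ 2 (mod 13); 2·7 ≡ 1, so inverse 7.
M/5 = 39; 39 ≡ 4 (mod 5); 4·4 ≡ 1, so inverse 4.
N ≡ 1·65·2 + 9·15·7 + 2·39·4 = 1387.
1387 mod 195 = 22.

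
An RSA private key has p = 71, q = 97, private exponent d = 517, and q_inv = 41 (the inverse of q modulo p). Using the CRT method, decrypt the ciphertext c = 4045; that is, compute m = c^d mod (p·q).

d_p = d mod (p−1) = 517 mod 70 = 27; d_q = d mod (q−1) = 37.
m₁ = c^(d_p) mod p: c ≡ 69 (mod 71), and 69^27 mod 71 = 33.
m₂ = c^(d_q) mod q: c ≡ 68 (mod 97), and 68^37 mod 97 = 92.
h = q_inv·(m₁ − m₂) mod p = 41·(33 − 92) mod 71 = 66.
m = m₂ + h·q = 92 + 66·97 = 6494.

6494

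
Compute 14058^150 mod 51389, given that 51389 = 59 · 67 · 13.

Mod 59: 14058 ≡ 16; by Fermat, exponent reduces to 150 mod 58 = 34; 16^34 ≡ 28 (mod 59).
Mod 67: 14058 ≡ 55; by Fermat, exponent reduces to 150 mod 66 = 18; 55^18 ≡ 9 (mod 67).
Mod 13: 14058 ≡ 5; by Fermat, exponent reduces to 150 mod 12 = 6; 5^6 ≡ 12 (mod 13).
Combine by CRT: x ≡ 28 (mod 59), x ≡ 9 (mod 67), x ≡ 12 (mod 13) ⇒ x ≡ 51063 (mod 51389).

51063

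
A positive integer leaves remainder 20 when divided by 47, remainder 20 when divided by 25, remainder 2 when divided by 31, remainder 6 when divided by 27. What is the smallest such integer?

The moduli are pairwise coprime; N = 47·25·31·27 = 983475.
N/47 = 20925; 20925 ≡ 10 (mod 47); 10·33 ≡ 1, so inverse 33.
N/25 = 39339; 39339 ≡ 14 (mod 25); 14·9 ≡ 1, so inverse 9.
N/31 = 31725; 31725 ≡ 12 (mod 31); 12·13 ≡ 1, so inverse 13.
N/27 = 36425; 36425 ≡ 2 (mod 27); 2·14 ≡ 1, so inverse 14.
x ≡ 20·20925·33 + 20·39339·9 + 2·31725·13 + 6·36425·14 = 24776070.
24776070 mod 983475 = 189195.

189195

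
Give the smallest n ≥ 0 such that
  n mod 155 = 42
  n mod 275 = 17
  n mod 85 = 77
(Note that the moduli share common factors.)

141092

gcd(155, 275) = 5 and 5 | (17 − 42), so the pair is consistent; merging gives n ≡ 4692 (mod 8525), where 8525 = lcm(155, 275).
gcd(8525, 85) = 5 and 5 | (77 − 4692), so the pair is consistent; merging gives n ≡ 141092 (mod 144925), where 144925 = lcm(8525, 85).
The solution is unique modulo lcm(155, 275, 85) = 144925.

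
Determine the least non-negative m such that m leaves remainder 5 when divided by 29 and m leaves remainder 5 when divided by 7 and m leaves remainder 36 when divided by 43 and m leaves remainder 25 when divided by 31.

The moduli are pairwise coprime; N = 29·7·43·31 = 270599.
N/29 = 9331; 9331 ≡ 22 (mod 29); 22·4 ≡ 1, so inverse 4.
N/7 = 38657; 38657 ≡ 3 (mod 7); 3·5 ≡ 1, so inverse 5.
N/43 = 6293; 6293 ≡ 15 (mod 43); 15·23 ≡ 1, so inverse 23.
N/31 = 8729; 8729 ≡ 18 (mod 31); 18·19 ≡ 1, so inverse 19.
m ≡ 5·9331·4 + 5·38657·5 + 36·6293·23 + 25·8729·19 = 10509924.
10509924 mod 270599 = 227162.

227162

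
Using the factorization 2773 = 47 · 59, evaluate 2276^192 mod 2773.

Mod 47: 2276 ≡ 20; by Fermat, exponent reduces to 192 mod 46 = 8; 20^8 ≡ 3 (mod 47).
Mod 59: 2276 ≡ 34; by Fermat, exponent reduces to 192 mod 58 = 18; 34^18 ≡ 9 (mod 59).
Combine by CRT: x ≡ 3 (mod 47), x ≡ 9 (mod 59) ⇒ x ≡ 1366 (mod 2773).

1366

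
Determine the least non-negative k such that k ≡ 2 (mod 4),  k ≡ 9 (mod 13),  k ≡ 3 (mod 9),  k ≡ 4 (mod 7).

2622

From k ≡ 2 (mod 4) write k = 2 + 4t. Substituting into k ≡ 9 (mod 13) gives 4t ≡ 7 (mod 13), and since 4⁻¹ ≡ 10 (mod 13), t ≡ 5. Hence k ≡ 2 + 4·5 = 22 (mod 52).
From k ≡ 22 (mod 52) write k = 22 + 52t. Substituting into k ≡ 3 (mod 9) gives 52t ≡ 8 (mod 9), and since 7⁻¹ ≡ 4 (mod 9), t ≡ 5. Hence k ≡ 22 + 52·5 = 282 (mod 468).
From k ≡ 282 (mod 468) write k = 282 + 468t. Substituting into k ≡ 4 (mod 7) gives 468t ≡ 2 (mod 7), and since 6⁻¹ ≡ 6 (mod 7), t ≡ 5. Hence k ≡ 282 + 468·5 = 2622 (mod 3276).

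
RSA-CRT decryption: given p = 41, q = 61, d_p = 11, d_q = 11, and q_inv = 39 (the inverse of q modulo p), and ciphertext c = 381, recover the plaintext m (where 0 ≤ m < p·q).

m₁ = c^(d_p) mod p: c ≡ 12 (mod 41), and 12^11 mod 41 = 26.
m₂ = c^(d_q) mod q: c ≡ 15 (mod 61), and 15^11 mod 61 = 12.
h = q_inv·(m₁ − m₂) mod p = 39·(26 − 12) mod 41 = 13.
m = m₂ + h·q = 12 + 13·61 = 805.

805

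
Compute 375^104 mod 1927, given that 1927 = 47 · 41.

Mod 47: 375 ≡ 46; by Fermat, exponent reduces to 104 mod 46 = 12; 46^12 ≡ 1 (mod 47).
Mod 41: 375 ≡ 6; by Fermat, exponent reduces to 104 mod 40 = 24; 6^24 ≡ 16 (mod 41).
Combine by CRT: x ≡ 1 (mod 47), x ≡ 16 (mod 41) ⇒ x ≡ 1082 (mod 1927).

1082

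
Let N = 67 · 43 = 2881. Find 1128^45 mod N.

Mod 67: 1128 ≡ 56; 56^45 ≡ 62 (mod 67).
Mod 43: 1128 ≡ 10; by Fermat, exponent reduces to 45 mod 42 = 3; 10^3 ≡ 11 (mod 43).
Combine by CRT: x ≡ 62 (mod 67), x ≡ 11 (mod 43) ⇒ x ≡ 1000 (mod 2881).

1000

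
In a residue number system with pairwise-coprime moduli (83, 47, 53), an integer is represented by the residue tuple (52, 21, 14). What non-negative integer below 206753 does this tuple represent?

147460

Combine the congruences pairwise.
From x ≡ 52 (mod 83) write x = 52 + 83t. Substituting into x ≡ 21 (mod 47) gives 83t ≡ 16 (mod 47), and since 36⁻¹ ≡ 17 (mod 47), t ≡ 37. Hence x ≡ 52 + 83·37 = 3123 (mod 3901).
From x ≡ 3123 (mod 3901) write x = 3123 + 3901t. Substituting into x ≡ 14 (mod 53) gives 3901t ≡ 18 (mod 53), and since 32⁻¹ ≡ 5 (mod 53), t ≡ 37. Hence x ≡ 3123 + 3901·37 = 147460 (mod 206753).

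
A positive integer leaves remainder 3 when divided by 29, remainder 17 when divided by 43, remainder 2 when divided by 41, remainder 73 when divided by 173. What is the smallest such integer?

7607921

The moduli are pairwise coprime; N = 29·43·41·173 = 8844971.
N/29 = 304999; 304999 ≡ 6 (mod 29); 6·5 ≡ 1, so inverse 5.
N/43 = 205697; 205697 ≡ 28 (mod 43); 28·20 ≡ 1, so inverse 20.
N/41 = 215731; 215731 ≡ 30 (mod 41); 30·26 ≡ 1, so inverse 26.
N/173 = 51127; 51127 ≡ 92 (mod 173); 92·126 ≡ 1, so inverse 126.
x ≡ 3·304999·5 + 17·205697·20 + 2·215731·26 + 73·51127·126 = 555996123.
555996123 mod 8844971 = 7607921.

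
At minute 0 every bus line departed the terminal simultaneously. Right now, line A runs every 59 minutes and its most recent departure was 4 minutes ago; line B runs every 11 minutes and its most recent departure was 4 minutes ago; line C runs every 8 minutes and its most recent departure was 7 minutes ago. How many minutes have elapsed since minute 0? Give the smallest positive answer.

1951

Combine the congruences pairwise.
From t ≡ 4 (mod 59) write t = 4 + 59s. Substituting into t ≡ 4 (mod 11) gives 59s ≡ 0 (mod 11), and since 4⁻¹ ≡ 3 (mod 11), s ≡ 0. Hence t ≡ 4 + 59·0 = 4 (mod 649).
From t ≡ 4 (mod 649) write t = 4 + 649s. Substituting into t ≡ 7 (mod 8) gives 649s ≡ 3 (mod 8), and since 1⁻¹ ≡ 1 (mod 8), s ≡ 3. Hence t ≡ 4 + 649·3 = 1951 (mod 5192).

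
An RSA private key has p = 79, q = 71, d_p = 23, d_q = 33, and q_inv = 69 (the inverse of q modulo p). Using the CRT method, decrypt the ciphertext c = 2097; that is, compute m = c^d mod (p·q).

2488

m₁ = c^(d_p) mod p: c ≡ 43 (mod 79), and 43^23 mod 79 = 39.
m₂ = c^(d_q) mod q: c ≡ 38 (mod 71), and 38^33 mod 71 = 3.
h = q_inv·(m₁ − m₂) mod p = 69·(39 − 3) mod 79 = 35.
m = m₂ + h·q = 3 + 35·71 = 2488.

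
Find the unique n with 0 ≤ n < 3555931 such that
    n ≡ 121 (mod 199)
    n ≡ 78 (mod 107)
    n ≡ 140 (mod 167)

1407449

The moduli are pairwise coprime; M = 199·107·167 = 3555931.
M/199 = 17869; 17869 ≡ 158 (mod 199); 158·165 ≡ 1, so inverse 165.
M/107 = 33233; 33233 ≡ 63 (mod 107); 63·17 ≡ 1, so inverse 17.
M/167 = 21293; 21293 ≡ 84 (mod 167); 84·2 ≡ 1, so inverse 2.
n ≡ 121·17869·165 + 78·33233·17 + 140·21293·2 = 406783583.
406783583 mod 3555931 = 1407449.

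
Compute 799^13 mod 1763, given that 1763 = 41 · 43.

Mod 41: 799 ≡ 20; 20^13 ≡ 36 (mod 41).
Mod 43: 799 ≡ 25; 25^13 ≡ 14 (mod 43).
Combine by CRT: x ≡ 36 (mod 41), x ≡ 14 (mod 43) ⇒ x ≡ 487 (mod 1763).

487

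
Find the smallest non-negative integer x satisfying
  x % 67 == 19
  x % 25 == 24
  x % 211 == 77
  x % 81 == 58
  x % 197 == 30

642432199

The moduli are pairwise coprime; N = 67·25·211·81·197 = 5639602725.
N/67 = 84173175; 84173175 ≡ 3 (mod 67); 3·45 ≡ 1, so inverse 45.
N/25 = 225584109; 225584109 ≡ 9 (mod 25); 9·14 ≡ 1, so inverse 14.
N/211 = 26727975; 26727975 ≡ 183 (mod 211); 183·113 ≡ 1, so inverse 113.
N/81 = 69624725; 69624725 ≡ 41 (mod 81); 41·2 ≡ 1, so inverse 2.
N/197 = 28627425; 28627425 ≡ 173 (mod 197); 173·41 ≡ 1, so inverse 41.
x ≡ 19·84173175·45 + 24·225584109·14 + 77·26727975·113 + 58·69624725·2 + 30·28627425·41 = 423612636574.
423612636574 mod 5639602725 = 642432199.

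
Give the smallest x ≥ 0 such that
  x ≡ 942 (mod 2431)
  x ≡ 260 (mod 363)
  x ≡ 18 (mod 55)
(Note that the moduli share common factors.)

gcd(2431, 363) = 11 and 11 | (260 − 942), so the pair is consistent; merging gives x ≡ 64148 (mod 80223), where 80223 = lcm(2431, 363).
gcd(80223, 55) = 11 and 11 | (18 − 64148), so the pair is consistent; merging gives x ≡ 64148 (mod 401115), where 401115 = lcm(80223, 55).
The solution is unique modulo lcm(2431, 363, 55) = 401115.

64148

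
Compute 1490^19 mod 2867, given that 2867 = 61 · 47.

763

Mod 61: 1490 ≡ 26; 26^19 ≡ 31 (mod 61).
Mod 47: 1490 ≡ 33; 33^19 ≡ 11 (mod 47).
Combine by CRT: x ≡ 31 (mod 61), x ≡ 11 (mod 47) ⇒ x ≡ 763 (mod 2867).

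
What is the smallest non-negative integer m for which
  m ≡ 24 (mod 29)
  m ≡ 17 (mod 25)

517

Combine the congruences pairwise.
From m ≡ 24 (mod 29) write m = 24 + 29t. Substituting into m ≡ 17 (mod 25) gives 29t ≡ 18 (mod 25), and since 4⁻¹ ≡ 19 (mod 25), t ≡ 17. Hence m ≡ 24 + 29·17 = 517 (mod 725).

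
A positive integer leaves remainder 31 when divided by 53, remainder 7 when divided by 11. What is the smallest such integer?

Combine the congruences pairwise.
From x ≡ 31 (mod 53) write x = 31 + 53t. Substituting into x ≡ 7 (mod 11) gives 53t ≡ 9 (mod 11), and since 9⁻¹ ≡ 5 (mod 11), t ≡ 1. Hence x ≡ 31 + 53·1 = 84 (mod 583).

84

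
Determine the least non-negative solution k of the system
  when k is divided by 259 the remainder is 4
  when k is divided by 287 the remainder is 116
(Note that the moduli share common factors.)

Combine the congruences pairwise.
gcd(259, 287) = 7 and 7 | (116 − 4), so the pair is consistent; merging gives k ≡ 9587 (mod 10619), where 10619 = lcm(259, 287).
The solution is unique modulo lcm(259, 287) = 10619.

9587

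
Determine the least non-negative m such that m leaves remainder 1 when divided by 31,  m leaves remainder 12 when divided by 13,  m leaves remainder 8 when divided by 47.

16834

The moduli are pairwise coprime; N = 31·13·47 = 18941.
N/31 = 611; 611 ≡ 22 (mod 31); 22·24 ≡ 1, so inverse 24.
N/13 = 1457; 1457 ≡ 1 (mod 13), inverse 1.
N/47 = 403; 403 ≡ 27 (mod 47); 27·7 ≡ 1, so inverse 7.
m ≡ 1·611·24 + 12·1457·1 + 8·403·7 = 54716.
54716 mod 18941 = 16834.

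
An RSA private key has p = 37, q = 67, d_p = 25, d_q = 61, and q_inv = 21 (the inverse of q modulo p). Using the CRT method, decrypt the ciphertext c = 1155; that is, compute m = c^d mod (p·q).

1858

m₁ = c^(d_p) mod p: c ≡ 8 (mod 37), and 8^25 mod 37 = 8.
m₂ = c^(d_q) mod q: c ≡ 16 (mod 67), and 16^61 mod 67 = 49.
h = q_inv·(m₁ − m₂) mod p = 21·(8 − 49) mod 37 = 27.
m = m₂ + h·q = 49 + 27·67 = 1858.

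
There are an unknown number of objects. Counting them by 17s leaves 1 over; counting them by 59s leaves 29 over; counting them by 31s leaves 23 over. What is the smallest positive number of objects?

29411

From N ≡ 1 (mod 17) write N = 1 + 17t. Substituting into N ≡ 29 (mod 59) gives 17t ≡ 28 (mod 59), and since 17⁻¹ ≡ 7 (mod 59), t ≡ 19. Hence N ≡ 1 + 17·19 = 324 (mod 1003).
From N ≡ 324 (mod 1003) write N = 324 + 1003t. Substituting into N ≡ 23 (mod 31) gives 1003t ≡ 9 (mod 31), and since 11⁻¹ ≡ 17 (mod 31), t ≡ 29. Hence N ≡ 324 + 1003·29 = 29411 (mod 31093).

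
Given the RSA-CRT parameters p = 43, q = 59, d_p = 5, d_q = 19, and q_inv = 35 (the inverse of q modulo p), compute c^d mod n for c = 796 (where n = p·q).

1673

m₁ = c^(d_p) mod p: c ≡ 22 (mod 43), and 22^5 mod 43 = 39.
m₂ = c^(d_q) mod q: c ≡ 29 (mod 59), and 29^19 mod 59 = 21.
h = q_inv·(m₁ − m₂) mod p = 35·(39 − 21) mod 43 = 28.
m = m₂ + h·q = 21 + 28·59 = 1673.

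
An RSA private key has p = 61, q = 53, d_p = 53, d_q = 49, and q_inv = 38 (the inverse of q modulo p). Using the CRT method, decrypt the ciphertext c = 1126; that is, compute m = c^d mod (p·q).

2692

m₁ = c^(d_p) mod p: c ≡ 28 (mod 61), and 28^53 mod 61 = 8.
m₂ = c^(d_q) mod q: c ≡ 13 (mod 53), and 13^49 mod 53 = 42.
h = q_inv·(m₁ − m₂) mod p = 38·(8 − 42) mod 61 = 50.
m = m₂ + h·q = 42 + 50·53 = 2692.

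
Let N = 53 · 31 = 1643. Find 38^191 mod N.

Mod 53: 38 ≡ 38; by Fermat, exponent reduces to 191 mod 52 = 35; 38^35 ≡ 37 (mod 53).
Mod 31: 38 ≡ 7; by Fermat, exponent reduces to 191 mod 30 = 11; 7^11 ≡ 20 (mod 31).
Combine by CRT: x ≡ 37 (mod 53), x ≡ 20 (mod 31) ⇒ x ≡ 1415 (mod 1643).

1415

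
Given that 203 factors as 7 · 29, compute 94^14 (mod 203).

30

Mod 7: 94 ≡ 3; by Fermat, exponent reduces to 14 mod 6 = 2; 3^2 ≡ 2 (mod 7).
Mod 29: 94 ≡ 7; 7^14 ≡ 1 (mod 29).
Combine by CRT: x ≡ 2 (mod 7), x ≡ 1 (mod 29) ⇒ x ≡ 30 (mod 203).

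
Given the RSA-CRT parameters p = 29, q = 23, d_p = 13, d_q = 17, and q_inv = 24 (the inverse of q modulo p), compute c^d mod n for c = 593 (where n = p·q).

560

m₁ = c^(d_p) mod p: c ≡ 13 (mod 29), and 13^13 mod 29 = 9.
m₂ = c^(d_q) mod q: c ≡ 18 (mod 23), and 18^17 mod 23 = 8.
h = q_inv·(m₁ − m₂) mod p = 24·(9 − 8) mod 29 = 24.
m = m₂ + h·q = 8 + 24·23 = 560.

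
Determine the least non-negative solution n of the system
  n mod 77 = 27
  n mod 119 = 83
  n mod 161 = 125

19123

Combine the congruences pairwise.
gcd(77, 119) = 7 and 7 | (83 − 27), so the pair is consistent; merging gives n ≡ 797 (mod 1309), where 1309 = lcm(77, 119).
gcd(1309, 161) = 7 and 7 | (125 − 797), so the pair is consistent; merging gives n ≡ 19123 (mod 30107), where 30107 = lcm(1309, 161).
The solution is unique modulo lcm(77, 119, 161) = 30107.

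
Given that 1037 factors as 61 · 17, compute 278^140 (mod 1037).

Mod 61: 278 ≡ 34; by Fermat, exponent reduces to 140 mod 60 = 20; 34^20 ≡ 1 (mod 61).
Mod 17: 278 ≡ 6; by Fermat, exponent reduces to 140 mod 16 = 12; 6^12 ≡ 13 (mod 17).
Combine by CRT: x ≡ 1 (mod 61), x ≡ 13 (mod 17) ⇒ x ≡ 489 (mod 1037).

489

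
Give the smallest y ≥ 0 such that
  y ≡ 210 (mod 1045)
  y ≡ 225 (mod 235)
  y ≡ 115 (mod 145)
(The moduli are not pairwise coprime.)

961610

Combine the congruences pairwise.
gcd(1045, 235) = 5 and 5 | (225 − 210), so the pair is consistent; merging gives y ≡ 28425 (mod 49115), where 49115 = lcm(1045, 235).
gcd(49115, 145) = 5 and 5 | (115 − 28425), so the pair is consistent; merging gives y ≡ 961610 (mod 1424335), where 1424335 = lcm(49115, 145).
The solution is unique modulo lcm(1045, 235, 145) = 1424335.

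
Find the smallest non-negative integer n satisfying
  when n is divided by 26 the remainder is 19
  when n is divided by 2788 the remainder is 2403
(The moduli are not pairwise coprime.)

gcd(26, 2788) = 2 and 2 | (2403 − 19), so the pair is consistent; merging gives n ≡ 30283 (mod 36244), where 36244 = lcm(26, 2788).
The solution is unique modulo lcm(26, 2788) = 36244.

30283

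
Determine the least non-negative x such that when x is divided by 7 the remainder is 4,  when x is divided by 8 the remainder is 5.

From x ≡ 4 (mod 7) write x = 4 + 7t. Substituting into x ≡ 5 (mod 8) gives 7t ≡ 1 (mod 8), and since 7⁻¹ ≡ 7 (mod 8), t ≡ 7. Hence x ≡ 4 + 7·7 = 53 (mod 56).

53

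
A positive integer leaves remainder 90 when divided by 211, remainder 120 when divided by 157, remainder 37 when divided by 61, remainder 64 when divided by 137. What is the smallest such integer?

The moduli are pairwise coprime; N = 211·157·61·137 = 276842339.
N/211 = 1312049; 1312049 ≡ 51 (mod 211); 51·120 ≡ 1, so inverse 120.
N/157 = 1763327; 1763327 ≡ 60 (mod 157); 60·123 ≡ 1, so inverse 123.
N/61 = 4538399; 4538399 ≡ 60 (mod 61); 60·60 ≡ 1, so inverse 60.
N/137 = 2020747; 2020747 ≡ 134 (mod 137); 134·91 ≡ 1, so inverse 91.
x ≡ 90·1312049·120 + 120·1763327·123 + 37·4538399·60 + 64·2020747·91 = 62040912028.
62040912028 mod 276842339 = 28228092.

28228092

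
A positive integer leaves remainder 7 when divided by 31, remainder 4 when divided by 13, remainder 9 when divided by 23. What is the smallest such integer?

The moduli are pairwise coprime; M = 31·13·23 = 9269.
M/31 = 299; 299 ≡ 20 (mod 31); 20·14 ≡ 1, so inverse 14.
M/13 = 713; 713 ≡ 11 (mod 13); 11·6 ≡ 1, so inverse 6.
M/23 = 403; 403 ≡ 12 (mod 23); 12·2 ≡ 1, so inverse 2.
n ≡ 7·299·14 + 4·713·6 + 9·403·2 = 53668.
53668 mod 9269 = 7323.

7323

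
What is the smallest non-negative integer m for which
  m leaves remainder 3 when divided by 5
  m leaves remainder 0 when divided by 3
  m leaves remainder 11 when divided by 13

63

From m ≡ 3 (mod 5) write m = 3 + 5t. Substituting into m ≡ 0 (mod 3) gives 5t ≡ 0 (mod 3), and since 2⁻¹ ≡ 2 (mod 3), t ≡ 0. Hence m ≡ 3 + 5·0 = 3 (mod 15).
From m ≡ 3 (mod 15) write m = 3 + 15t. Substituting into m ≡ 11 (mod 13) gives 15t ≡ 8 (mod 13), and since 2⁻¹ ≡ 7 (mod 13), t ≡ 4. Hence m ≡ 3 + 15·4 = 63 (mod 195).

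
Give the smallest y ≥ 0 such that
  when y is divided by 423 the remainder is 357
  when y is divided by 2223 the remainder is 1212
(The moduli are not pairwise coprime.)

Combine the congruences pairwise.
gcd(423, 2223) = 9 and 9 | (1212 − 357), so the pair is consistent; merging gives y ≡ 96801 (mod 104481), where 104481 = lcm(423, 2223).
The solution is unique modulo lcm(423, 2223) = 104481.

96801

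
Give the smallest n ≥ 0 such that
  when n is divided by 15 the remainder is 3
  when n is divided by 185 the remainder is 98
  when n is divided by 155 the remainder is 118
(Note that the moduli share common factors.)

2133

gcd(15, 185) = 5 and 5 | (98 − 3), so the pair is consistent; merging gives n ≡ 468 (mod 555), where 555 = lcm(15, 185).
gcd(555, 155) = 5 and 5 | (118 − 468), so the pair is consistent; merging gives n ≡ 2133 (mod 17205), where 17205 = lcm(555, 155).
The solution is unique modulo lcm(15, 185, 155) = 17205.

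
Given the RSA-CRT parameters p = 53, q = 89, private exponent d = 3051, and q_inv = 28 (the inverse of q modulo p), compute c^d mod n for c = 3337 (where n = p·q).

406

d_p = d mod (p−1) = 3051 mod 52 = 35; d_q = d mod (q−1) = 59.
m₁ = c^(d_p) mod p: c ≡ 51 (mod 53), and 51^35 mod 53 = 35.
m₂ = c^(d_q) mod q: c ≡ 44 (mod 89), and 44^59 mod 89 = 50.
h = q_inv·(m₁ − m₂) mod p = 28·(35 − 50) mod 53 = 4.
m = m₂ + h·q = 50 + 4·89 = 406.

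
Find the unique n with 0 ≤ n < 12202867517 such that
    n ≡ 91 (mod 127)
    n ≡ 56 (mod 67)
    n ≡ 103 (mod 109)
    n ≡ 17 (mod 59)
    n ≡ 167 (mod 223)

1235575598

The moduli are pairwise coprime; M = 127·67·109·59·223 = 12202867517.
M/127 = 96085571; 96085571 ≡ 38 (mod 127); 38·117 ≡ 1, so inverse 117.
M/67 = 182132351; 182132351 ≡ 20 (mod 67); 20·57 ≡ 1, so inverse 57.
M/109 = 111952913; 111952913 ≡ 103 (mod 109); 103·18 ≡ 1, so inverse 18.
M/59 = 206828263; 206828263 ≡ 46 (mod 59); 46·9 ≡ 1, so inverse 9.
M/223 = 54721379; 54721379 ≡ 78 (mod 223); 78·203 ≡ 1, so inverse 203.
n ≡ 91·96085571·117 + 56·182132351·57 + 103·111952913·18 + 17·206828263·9 + 167·54721379·203 = 3698704433249.
3698704433249 mod 12202867517 = 1235575598.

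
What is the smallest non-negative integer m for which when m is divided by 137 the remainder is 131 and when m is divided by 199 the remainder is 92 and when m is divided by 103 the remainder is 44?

Combine the congruences pairwise.
From m ≡ 131 (mod 137) write m = 131 + 137t. Substituting into m ≡ 92 (mod 199) gives 137t ≡ 160 (mod 199), and since 137⁻¹ ≡ 138 (mod 199), t ≡ 190. Hence m ≡ 131 + 137·190 = 26161 (mod 27263).
From m ≡ 26161 (mod 27263) write m = 26161 + 27263t. Substituting into m ≡ 44 (mod 103) gives 27263t ≡ 45 (mod 103), and since 71⁻¹ ≡ 74 (mod 103), t ≡ 34. Hence m ≡ 26161 + 27263·34 = 953103 (mod 2808089).

953103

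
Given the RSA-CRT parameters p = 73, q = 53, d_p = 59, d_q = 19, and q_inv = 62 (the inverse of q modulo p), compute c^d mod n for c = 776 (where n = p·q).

903

m₁ = c^(d_p) mod p: c ≡ 46 (mod 73), and 46^59 mod 73 = 27.
m₂ = c^(d_q) mod q: c ≡ 34 (mod 53), and 34^19 mod 53 = 2.
h = q_inv·(m₁ − m₂) mod p = 62·(27 − 2) mod 73 = 17.
m = m₂ + h·q = 2 + 17·53 = 903.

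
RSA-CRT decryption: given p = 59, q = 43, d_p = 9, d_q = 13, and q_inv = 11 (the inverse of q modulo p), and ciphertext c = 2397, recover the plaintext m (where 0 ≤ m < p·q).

m₁ = c^(d_p) mod p: c ≡ 37 (mod 59), and 37^9 mod 59 = 55.
m₂ = c^(d_q) mod q: c ≡ 32 (mod 43), and 32^13 mod 43 = 39.
h = q_inv·(m₁ − m₂) mod p = 11·(55 − 39) mod 59 = 58.
m = m₂ + h·q = 39 + 58·43 = 2533.

2533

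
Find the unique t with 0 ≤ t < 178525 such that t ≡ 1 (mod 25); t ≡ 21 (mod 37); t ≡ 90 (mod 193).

92151

The moduli are pairwise coprime; N = 25·37·193 = 178525.
N/25 = 7141; 7141 ≡ 16 (mod 25); 16·11 ≡ 1, so inverse 11.
N/37 = 4825; 4825 ≡ 15 (mod 37); 15·5 ≡ 1, so inverse 5.
N/193 = 925; 925 ≡ 153 (mod 193); 153·82 ≡ 1, so inverse 82.
t ≡ 1·7141·11 + 21·4825·5 + 90·925·82 = 7411676.
7411676 mod 178525 = 92151.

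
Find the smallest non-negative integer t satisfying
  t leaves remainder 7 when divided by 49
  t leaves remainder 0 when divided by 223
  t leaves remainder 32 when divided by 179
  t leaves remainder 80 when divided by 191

9264535

The moduli are pairwise coprime; N = 49·223·179·191 = 373583203.
N/49 = 7624147; 7624147 ≡ 41 (mod 49); 41·6 ≡ 1, so inverse 6.
N/223 = 1675261; 1675261 ≡ 85 (mod 223); 85·21 ≡ 1, so inverse 21.
N/179 = 2087057; 2087057 ≡ 96 (mod 179); 96·69 ≡ 1, so inverse 69.
N/191 = 1955933; 1955933 ≡ 93 (mod 191); 93·76 ≡ 1, so inverse 76.
t ≡ 7·7624147·6 + 0·1675261·21 + 32·2087057·69 + 80·1955933·76 = 16820508670.
16820508670 mod 373583203 = 9264535.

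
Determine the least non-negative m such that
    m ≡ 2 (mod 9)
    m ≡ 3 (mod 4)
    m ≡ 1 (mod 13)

443

From m ≡ 2 (mod 9) write m = 2 + 9t. Substituting into m ≡ 3 (mod 4) gives 9t ≡ 1 (mod 4), and since 1⁻¹ ≡ 1 (mod 4), t ≡ 1. Hence m ≡ 2 + 9·1 = 11 (mod 36).
From m ≡ 11 (mod 36) write m = 11 + 36t. Substituting into m ≡ 1 (mod 13) gives 36t ≡ 3 (mod 13), and since 10⁻¹ ≡ 4 (mod 13), t ≡ 12. Hence m ≡ 11 + 36·12 = 443 (mod 468).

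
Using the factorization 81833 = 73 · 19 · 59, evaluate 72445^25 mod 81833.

Mod 73: 72445 ≡ 29; 29^25 ≡ 31 (mod 73).
Mod 19: 72445 ≡ 17; by Fermat, exponent reduces to 25 mod 18 = 7; 17^7 ≡ 5 (mod 19).
Mod 59: 72445 ≡ 52; 52^25 ≡ 23 (mod 59).
Combine by CRT: x ≡ 31 (mod 73), x ≡ 5 (mod 19), x ≡ 23 (mod 59) ⇒ x ≡ 51058 (mod 81833).

51058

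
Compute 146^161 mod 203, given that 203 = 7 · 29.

Mod 7: 146 ≡ 6; by Fermat, exponent reduces to 161 mod 6 = 5; 6^5 ≡ 6 (mod 7).
Mod 29: 146 ≡ 1; by Fermat, exponent reduces to 161 mod 28 = 21; 1^21 ≡ 1 (mod 29).
Combine by CRT: x ≡ 6 (mod 7), x ≡ 1 (mod 29) ⇒ x ≡ 146 (mod 203).

146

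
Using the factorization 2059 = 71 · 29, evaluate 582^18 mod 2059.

Mod 71: 582 ≡ 14; 14^18 ≡ 25 (mod 71).
Mod 29: 582 ≡ 2; 2^18 ≡ 13 (mod 29).
Combine by CRT: x ≡ 25 (mod 71), x ≡ 13 (mod 29) ⇒ x ≡ 593 (mod 2059).

593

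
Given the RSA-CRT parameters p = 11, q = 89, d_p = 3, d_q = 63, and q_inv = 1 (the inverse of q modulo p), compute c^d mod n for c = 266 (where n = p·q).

800

m₁ = c^(d_p) mod p: c ≡ 2 (mod 11), and 2^3 mod 11 = 8.
m₂ = c^(d_q) mod q: c ≡ 88 (mod 89), and 88^63 mod 89 = 88.
h = q_inv·(m₁ − m₂) mod p = 1·(8 − 88) mod 11 = 8.
m = m₂ + h·q = 88 + 8·89 = 800.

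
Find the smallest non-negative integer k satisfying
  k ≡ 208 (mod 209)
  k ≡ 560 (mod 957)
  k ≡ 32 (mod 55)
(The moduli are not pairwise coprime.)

58937

gcd(209, 957) = 11 and 11 | (560 − 208), so the pair is consistent; merging gives k ≡ 4388 (mod 18183), where 18183 = lcm(209, 957).
gcd(18183, 55) = 11 and 11 | (32 − 4388), so the pair is consistent; merging gives k ≡ 58937 (mod 90915), where 90915 = lcm(18183, 55).
The solution is unique modulo lcm(209, 957, 55) = 90915.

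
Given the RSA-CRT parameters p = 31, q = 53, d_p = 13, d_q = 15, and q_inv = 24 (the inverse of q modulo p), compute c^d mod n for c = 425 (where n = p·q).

478

m₁ = c^(d_p) mod p: c ≡ 22 (mod 31), and 22^13 mod 31 = 13.
m₂ = c^(d_q) mod q: c ≡ 1 (mod 53), and 1^15 mod 53 = 1.
h = q_inv·(m₁ − m₂) mod p = 24·(13 − 1) mod 31 = 9.
m = m₂ + h·q = 1 + 9·53 = 478.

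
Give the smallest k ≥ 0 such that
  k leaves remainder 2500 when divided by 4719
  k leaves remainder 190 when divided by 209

gcd(4719, 209) = 11 and 11 | (190 − 2500), so the pair is consistent; merging gives k ≡ 59128 (mod 89661), where 89661 = lcm(4719, 209).
The solution is unique modulo lcm(4719, 209) = 89661.

59128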